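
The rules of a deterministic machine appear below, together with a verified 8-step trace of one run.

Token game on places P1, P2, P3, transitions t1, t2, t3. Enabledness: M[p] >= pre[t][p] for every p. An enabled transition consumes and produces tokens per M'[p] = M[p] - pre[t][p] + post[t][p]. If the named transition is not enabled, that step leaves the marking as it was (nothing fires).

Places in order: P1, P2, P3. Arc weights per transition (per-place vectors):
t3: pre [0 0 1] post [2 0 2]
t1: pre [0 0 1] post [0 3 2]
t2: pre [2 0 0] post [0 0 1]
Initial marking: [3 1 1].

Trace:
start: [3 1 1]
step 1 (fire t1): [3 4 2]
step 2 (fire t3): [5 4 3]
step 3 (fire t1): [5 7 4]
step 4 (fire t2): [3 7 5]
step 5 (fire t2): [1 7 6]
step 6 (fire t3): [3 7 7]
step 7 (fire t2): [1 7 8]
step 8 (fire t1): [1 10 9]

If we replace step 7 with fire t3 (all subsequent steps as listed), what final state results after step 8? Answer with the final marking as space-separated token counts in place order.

5 10 9

(re-executing from step 7 with the substitution; state before step 7: [3 7 7])
step 7 (fire t3): [5 7 8]
step 8 (fire t1): [5 10 9]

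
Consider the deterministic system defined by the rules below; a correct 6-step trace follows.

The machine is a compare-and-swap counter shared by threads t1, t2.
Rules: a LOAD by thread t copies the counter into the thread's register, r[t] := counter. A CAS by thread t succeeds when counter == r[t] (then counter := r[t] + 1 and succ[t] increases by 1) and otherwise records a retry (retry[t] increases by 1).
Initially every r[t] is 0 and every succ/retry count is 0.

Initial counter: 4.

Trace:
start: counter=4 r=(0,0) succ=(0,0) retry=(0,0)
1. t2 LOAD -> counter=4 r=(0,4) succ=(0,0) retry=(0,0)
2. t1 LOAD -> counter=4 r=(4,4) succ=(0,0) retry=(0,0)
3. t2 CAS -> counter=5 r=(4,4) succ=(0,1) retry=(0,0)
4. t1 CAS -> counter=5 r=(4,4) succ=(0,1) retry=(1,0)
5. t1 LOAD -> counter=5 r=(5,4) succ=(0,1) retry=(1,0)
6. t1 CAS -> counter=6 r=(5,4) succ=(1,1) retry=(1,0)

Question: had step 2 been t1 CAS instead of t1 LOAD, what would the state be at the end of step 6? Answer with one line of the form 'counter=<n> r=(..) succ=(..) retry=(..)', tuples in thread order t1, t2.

counter=6 r=(5,4) succ=(1,1) retry=(2,0)

(re-executing from step 2 with the substitution; state before step 2: counter=4 r=(0,4) succ=(0,0) retry=(0,0))
2. t1 CAS -> counter=4 r=(0,4) succ=(0,0) retry=(1,0)
3. t2 CAS -> counter=5 r=(0,4) succ=(0,1) retry=(1,0)
4. t1 CAS -> counter=5 r=(0,4) succ=(0,1) retry=(2,0)
5. t1 LOAD -> counter=5 r=(5,4) succ=(0,1) retry=(2,0)
6. t1 CAS -> counter=6 r=(5,4) succ=(1,1) retry=(2,0)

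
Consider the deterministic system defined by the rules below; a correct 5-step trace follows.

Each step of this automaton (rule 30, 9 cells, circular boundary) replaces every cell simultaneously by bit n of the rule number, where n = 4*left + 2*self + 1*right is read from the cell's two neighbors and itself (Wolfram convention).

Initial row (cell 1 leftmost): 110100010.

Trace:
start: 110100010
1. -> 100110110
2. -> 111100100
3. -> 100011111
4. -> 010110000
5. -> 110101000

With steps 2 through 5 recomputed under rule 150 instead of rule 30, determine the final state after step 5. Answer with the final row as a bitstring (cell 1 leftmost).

(re-executing steps 2..5 under rule 150; state before step 2: 100110110)
2. -> 111000000
3. -> 010100001
4. -> 010110011
5. -> 010001100

010001100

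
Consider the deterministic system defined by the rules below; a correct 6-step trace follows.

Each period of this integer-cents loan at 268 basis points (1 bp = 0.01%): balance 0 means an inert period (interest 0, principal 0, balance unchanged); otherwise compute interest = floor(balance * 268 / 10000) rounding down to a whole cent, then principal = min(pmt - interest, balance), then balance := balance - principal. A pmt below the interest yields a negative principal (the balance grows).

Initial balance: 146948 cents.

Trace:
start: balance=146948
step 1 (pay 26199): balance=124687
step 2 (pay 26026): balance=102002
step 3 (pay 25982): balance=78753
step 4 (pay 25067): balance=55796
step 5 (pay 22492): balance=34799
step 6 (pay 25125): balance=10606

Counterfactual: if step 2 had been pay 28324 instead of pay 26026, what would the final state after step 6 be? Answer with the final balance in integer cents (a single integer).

8052

(re-executing from step 2 with the substitution; state before step 2: balance=124687)
step 2 (pay 28324): balance=99704
step 3 (pay 25982): balance=76394
step 4 (pay 25067): balance=53374
step 5 (pay 22492): balance=32312
step 6 (pay 25125): balance=8052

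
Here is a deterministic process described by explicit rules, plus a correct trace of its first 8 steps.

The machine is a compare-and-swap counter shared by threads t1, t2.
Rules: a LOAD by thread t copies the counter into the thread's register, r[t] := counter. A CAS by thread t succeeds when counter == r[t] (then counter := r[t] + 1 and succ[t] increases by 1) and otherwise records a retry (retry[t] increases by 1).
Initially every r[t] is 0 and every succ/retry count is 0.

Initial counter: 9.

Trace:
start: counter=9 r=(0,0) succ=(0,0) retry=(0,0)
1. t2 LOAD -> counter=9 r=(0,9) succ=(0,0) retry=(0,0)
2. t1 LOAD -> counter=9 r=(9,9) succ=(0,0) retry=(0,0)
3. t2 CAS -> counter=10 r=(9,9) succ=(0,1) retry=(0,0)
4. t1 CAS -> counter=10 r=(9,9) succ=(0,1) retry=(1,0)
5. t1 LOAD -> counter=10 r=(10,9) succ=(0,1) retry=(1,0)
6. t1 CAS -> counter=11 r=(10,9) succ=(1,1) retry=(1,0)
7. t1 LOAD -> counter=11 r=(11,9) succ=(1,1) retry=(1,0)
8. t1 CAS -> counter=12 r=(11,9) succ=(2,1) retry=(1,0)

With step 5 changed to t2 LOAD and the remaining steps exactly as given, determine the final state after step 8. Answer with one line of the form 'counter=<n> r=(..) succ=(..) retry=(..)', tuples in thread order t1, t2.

(re-executing from step 5 with the substitution; state before step 5: counter=10 r=(9,9) succ=(0,1) retry=(1,0))
5. t2 LOAD -> counter=10 r=(9,10) succ=(0,1) retry=(1,0)
6. t1 CAS -> counter=10 r=(9,10) succ=(0,1) retry=(2,0)
7. t1 LOAD -> counter=10 r=(10,10) succ=(0,1) retry=(2,0)
8. t1 CAS -> counter=11 r=(10,10) succ=(1,1) retry=(2,0)

counter=11 r=(10,10) succ=(1,1) retry=(2,0)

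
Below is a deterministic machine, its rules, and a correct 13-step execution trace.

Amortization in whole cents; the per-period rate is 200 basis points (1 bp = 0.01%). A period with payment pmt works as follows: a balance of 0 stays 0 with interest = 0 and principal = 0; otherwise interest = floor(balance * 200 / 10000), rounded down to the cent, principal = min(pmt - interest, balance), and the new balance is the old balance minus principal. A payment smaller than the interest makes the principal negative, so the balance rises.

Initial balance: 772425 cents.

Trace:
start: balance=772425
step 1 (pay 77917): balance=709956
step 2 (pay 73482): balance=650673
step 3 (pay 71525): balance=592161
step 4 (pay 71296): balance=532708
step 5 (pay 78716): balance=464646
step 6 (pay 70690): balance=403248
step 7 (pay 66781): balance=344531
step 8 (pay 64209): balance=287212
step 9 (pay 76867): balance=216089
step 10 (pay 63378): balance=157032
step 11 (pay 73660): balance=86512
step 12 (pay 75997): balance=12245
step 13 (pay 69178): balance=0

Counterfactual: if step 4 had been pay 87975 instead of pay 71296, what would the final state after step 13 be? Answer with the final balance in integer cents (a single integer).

(re-executing from step 4 with the substitution; state before step 4: balance=592161)
step 4 (pay 87975): balance=516029
step 5 (pay 78716): balance=447633
step 6 (pay 70690): balance=385895
step 7 (pay 66781): balance=326831
step 8 (pay 64209): balance=269158
step 9 (pay 76867): balance=197674
step 10 (pay 63378): balance=138249
step 11 (pay 73660): balance=67353
step 12 (pay 75997): balance=0
step 13 (pay 69178): balance=0

0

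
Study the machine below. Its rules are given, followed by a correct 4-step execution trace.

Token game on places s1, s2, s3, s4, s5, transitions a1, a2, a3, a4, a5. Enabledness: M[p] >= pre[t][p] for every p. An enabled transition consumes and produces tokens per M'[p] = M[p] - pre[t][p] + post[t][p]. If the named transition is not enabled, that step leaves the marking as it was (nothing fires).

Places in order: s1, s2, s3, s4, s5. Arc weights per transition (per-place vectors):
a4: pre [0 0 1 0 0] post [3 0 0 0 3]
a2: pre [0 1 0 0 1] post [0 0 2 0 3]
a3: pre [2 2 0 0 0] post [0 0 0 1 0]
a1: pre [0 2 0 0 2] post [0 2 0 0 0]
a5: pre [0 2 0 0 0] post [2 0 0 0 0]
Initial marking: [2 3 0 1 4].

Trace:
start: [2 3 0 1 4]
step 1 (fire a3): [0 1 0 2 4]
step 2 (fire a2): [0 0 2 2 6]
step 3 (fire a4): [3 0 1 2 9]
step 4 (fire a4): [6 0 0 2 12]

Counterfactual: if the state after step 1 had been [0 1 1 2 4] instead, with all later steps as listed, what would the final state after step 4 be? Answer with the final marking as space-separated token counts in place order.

state after step 1 := [0 1 1 2 4]
step 2 (fire a2): [0 0 3 2 6]
step 3 (fire a4): [3 0 2 2 9]
step 4 (fire a4): [6 0 1 2 12]

6 0 1 2 12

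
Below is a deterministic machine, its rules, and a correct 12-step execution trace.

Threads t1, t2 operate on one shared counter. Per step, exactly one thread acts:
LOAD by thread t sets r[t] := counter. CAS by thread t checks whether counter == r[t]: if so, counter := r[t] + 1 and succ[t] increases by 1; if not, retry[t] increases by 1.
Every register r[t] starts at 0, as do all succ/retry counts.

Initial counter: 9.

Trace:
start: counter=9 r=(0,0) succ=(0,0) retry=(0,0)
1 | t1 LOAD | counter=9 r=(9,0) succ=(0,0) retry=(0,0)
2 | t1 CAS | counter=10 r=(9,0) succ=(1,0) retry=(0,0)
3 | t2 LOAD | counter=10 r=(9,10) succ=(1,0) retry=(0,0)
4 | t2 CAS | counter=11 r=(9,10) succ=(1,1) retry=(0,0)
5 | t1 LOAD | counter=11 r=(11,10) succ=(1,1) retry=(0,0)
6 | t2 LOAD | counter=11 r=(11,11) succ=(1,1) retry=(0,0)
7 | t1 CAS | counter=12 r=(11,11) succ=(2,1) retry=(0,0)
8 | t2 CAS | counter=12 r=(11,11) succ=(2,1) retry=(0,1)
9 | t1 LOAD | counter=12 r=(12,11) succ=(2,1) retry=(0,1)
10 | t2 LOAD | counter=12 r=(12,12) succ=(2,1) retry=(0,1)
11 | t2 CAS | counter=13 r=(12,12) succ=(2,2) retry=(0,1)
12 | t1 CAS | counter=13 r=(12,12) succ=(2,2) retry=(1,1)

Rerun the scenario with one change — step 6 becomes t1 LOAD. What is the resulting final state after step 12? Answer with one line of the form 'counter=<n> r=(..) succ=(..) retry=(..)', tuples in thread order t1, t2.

counter=13 r=(12,12) succ=(2,2) retry=(1,1)

(re-executing from step 6 with the substitution; state before step 6: counter=11 r=(11,10) succ=(1,1) retry=(0,0))
6 | t1 LOAD | counter=11 r=(11,10) succ=(1,1) retry=(0,0)
7 | t1 CAS | counter=12 r=(11,10) succ=(2,1) retry=(0,0)
8 | t2 CAS | counter=12 r=(11,10) succ=(2,1) retry=(0,1)
9 | t1 LOAD | counter=12 r=(12,10) succ=(2,1) retry=(0,1)
10 | t2 LOAD | counter=12 r=(12,12) succ=(2,1) retry=(0,1)
11 | t2 CAS | counter=13 r=(12,12) succ=(2,2) retry=(0,1)
12 | t1 CAS | counter=13 r=(12,12) succ=(2,2) retry=(1,1)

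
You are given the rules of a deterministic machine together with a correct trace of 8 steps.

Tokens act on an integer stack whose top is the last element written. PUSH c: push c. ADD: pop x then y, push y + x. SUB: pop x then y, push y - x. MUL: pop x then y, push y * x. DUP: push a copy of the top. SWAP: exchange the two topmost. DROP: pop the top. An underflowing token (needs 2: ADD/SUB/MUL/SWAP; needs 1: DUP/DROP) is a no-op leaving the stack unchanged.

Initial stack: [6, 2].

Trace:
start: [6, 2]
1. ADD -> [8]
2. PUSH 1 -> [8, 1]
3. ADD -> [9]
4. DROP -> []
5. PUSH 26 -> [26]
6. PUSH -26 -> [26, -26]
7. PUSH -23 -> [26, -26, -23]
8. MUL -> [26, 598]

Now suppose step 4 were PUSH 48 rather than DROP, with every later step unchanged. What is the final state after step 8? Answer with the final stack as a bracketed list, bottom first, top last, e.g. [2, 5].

[9, 48, 26, 598]

(re-executing from step 4 with the substitution; state before step 4: [9])
4. PUSH 48 -> [9, 48]
5. PUSH 26 -> [9, 48, 26]
6. PUSH -26 -> [9, 48, 26, -26]
7. PUSH -23 -> [9, 48, 26, -26, -23]
8. MUL -> [9, 48, 26, 598]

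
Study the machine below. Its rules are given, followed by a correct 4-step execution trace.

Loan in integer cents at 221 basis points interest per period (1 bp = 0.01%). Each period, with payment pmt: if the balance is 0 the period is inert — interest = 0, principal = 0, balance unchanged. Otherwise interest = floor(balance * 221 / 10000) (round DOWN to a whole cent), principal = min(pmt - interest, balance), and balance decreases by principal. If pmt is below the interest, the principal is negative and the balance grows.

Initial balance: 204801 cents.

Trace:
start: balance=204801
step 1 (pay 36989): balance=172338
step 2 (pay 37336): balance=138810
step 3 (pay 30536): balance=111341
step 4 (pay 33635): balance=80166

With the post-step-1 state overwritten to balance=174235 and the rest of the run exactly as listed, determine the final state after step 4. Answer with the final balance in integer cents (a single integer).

state after step 1 := balance=174235
step 2 (pay 37336): balance=140749
step 3 (pay 30536): balance=113323
step 4 (pay 33635): balance=82192

82192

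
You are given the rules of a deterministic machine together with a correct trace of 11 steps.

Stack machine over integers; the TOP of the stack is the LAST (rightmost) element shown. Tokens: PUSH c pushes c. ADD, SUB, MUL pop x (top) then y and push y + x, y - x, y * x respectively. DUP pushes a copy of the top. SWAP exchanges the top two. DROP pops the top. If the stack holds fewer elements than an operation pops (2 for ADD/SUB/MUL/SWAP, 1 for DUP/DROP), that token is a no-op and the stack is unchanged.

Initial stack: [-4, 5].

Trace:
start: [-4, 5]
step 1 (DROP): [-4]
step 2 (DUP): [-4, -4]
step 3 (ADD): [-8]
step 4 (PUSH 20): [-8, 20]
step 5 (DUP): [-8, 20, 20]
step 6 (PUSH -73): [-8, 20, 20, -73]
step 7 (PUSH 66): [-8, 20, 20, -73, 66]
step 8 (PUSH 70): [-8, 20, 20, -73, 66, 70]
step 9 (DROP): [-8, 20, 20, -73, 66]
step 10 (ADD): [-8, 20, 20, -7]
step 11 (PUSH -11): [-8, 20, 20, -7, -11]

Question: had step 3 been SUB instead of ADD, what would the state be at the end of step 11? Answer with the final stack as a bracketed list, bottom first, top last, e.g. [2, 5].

(re-executing from step 3 with the substitution; state before step 3: [-4, -4])
step 3 (SUB): [0]
step 4 (PUSH 20): [0, 20]
step 5 (DUP): [0, 20, 20]
step 6 (PUSH -73): [0, 20, 20, -73]
step 7 (PUSH 66): [0, 20, 20, -73, 66]
step 8 (PUSH 70): [0, 20, 20, -73, 66, 70]
step 9 (DROP): [0, 20, 20, -73, 66]
step 10 (ADD): [0, 20, 20, -7]
step 11 (PUSH -11): [0, 20, 20, -7, -11]

[0, 20, 20, -7, -11]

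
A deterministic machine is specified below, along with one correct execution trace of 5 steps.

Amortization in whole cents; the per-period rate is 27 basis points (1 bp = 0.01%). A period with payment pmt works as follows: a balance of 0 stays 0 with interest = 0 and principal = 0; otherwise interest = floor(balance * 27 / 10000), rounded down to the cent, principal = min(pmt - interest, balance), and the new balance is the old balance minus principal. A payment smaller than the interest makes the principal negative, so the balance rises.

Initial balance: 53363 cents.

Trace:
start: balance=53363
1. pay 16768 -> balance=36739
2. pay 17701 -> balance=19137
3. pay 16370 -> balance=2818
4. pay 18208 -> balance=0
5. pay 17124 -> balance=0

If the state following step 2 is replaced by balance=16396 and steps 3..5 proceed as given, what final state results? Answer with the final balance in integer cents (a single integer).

0

state after step 2 := balance=16396
3. pay 16370 -> balance=70
4. pay 18208 -> balance=0
5. pay 17124 -> balance=0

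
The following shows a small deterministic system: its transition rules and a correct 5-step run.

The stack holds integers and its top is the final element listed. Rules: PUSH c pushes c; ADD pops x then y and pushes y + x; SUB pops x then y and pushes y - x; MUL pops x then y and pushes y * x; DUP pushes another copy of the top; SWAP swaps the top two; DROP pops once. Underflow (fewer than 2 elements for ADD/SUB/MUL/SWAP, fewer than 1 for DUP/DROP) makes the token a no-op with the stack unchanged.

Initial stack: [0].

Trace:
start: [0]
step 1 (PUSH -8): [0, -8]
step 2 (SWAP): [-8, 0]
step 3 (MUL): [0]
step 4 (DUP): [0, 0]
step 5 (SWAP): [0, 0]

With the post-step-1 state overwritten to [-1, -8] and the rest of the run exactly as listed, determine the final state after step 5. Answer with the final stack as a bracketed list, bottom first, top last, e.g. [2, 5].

state after step 1 := [-1, -8]
step 2 (SWAP): [-8, -1]
step 3 (MUL): [8]
step 4 (DUP): [8, 8]
step 5 (SWAP): [8, 8]

[8, 8]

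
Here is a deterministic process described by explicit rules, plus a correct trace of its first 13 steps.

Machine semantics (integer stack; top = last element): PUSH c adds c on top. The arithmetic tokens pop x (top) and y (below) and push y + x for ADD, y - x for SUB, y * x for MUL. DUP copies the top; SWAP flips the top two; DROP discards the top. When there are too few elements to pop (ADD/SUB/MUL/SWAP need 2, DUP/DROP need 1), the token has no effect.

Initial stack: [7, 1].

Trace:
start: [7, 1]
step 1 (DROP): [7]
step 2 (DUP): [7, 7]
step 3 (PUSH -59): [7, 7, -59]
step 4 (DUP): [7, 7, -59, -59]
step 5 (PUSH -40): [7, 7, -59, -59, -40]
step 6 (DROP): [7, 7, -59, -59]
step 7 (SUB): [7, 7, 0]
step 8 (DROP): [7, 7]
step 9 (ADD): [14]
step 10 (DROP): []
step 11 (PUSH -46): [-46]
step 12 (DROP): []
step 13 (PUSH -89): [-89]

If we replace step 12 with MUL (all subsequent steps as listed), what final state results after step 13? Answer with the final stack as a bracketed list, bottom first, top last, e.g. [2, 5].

(re-executing from step 12 with the substitution; state before step 12: [-46])
step 12 (MUL): [-46]
step 13 (PUSH -89): [-46, -89]

[-46, -89]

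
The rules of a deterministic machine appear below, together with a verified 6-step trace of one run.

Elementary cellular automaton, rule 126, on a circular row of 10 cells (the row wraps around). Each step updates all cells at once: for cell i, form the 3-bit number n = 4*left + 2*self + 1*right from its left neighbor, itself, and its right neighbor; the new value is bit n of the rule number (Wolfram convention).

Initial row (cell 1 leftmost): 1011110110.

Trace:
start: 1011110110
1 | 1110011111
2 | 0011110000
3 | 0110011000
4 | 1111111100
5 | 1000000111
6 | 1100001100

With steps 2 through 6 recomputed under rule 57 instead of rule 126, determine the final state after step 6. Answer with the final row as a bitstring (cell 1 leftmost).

(re-executing steps 2..6 under rule 57; state before step 2: 1110011111)
2 | 0001010000
3 | 1100101111
4 | 0010011000
5 | 1001010111
6 | 0100101100

0100101100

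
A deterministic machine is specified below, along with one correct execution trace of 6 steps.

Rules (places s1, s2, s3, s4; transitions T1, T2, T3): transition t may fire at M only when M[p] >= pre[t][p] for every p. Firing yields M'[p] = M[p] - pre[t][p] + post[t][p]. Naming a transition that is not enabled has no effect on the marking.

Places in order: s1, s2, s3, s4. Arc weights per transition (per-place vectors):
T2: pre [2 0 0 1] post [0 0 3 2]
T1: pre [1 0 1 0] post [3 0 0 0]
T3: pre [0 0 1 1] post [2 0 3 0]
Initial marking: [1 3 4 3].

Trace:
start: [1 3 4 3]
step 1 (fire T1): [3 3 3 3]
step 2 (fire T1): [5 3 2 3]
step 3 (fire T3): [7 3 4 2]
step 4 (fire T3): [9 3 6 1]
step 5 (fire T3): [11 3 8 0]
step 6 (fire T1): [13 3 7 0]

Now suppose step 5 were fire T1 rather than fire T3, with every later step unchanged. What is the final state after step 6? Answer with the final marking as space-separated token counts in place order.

13 3 4 1

(re-executing from step 5 with the substitution; state before step 5: [9 3 6 1])
step 5 (fire T1): [11 3 5 1]
step 6 (fire T1): [13 3 4 1]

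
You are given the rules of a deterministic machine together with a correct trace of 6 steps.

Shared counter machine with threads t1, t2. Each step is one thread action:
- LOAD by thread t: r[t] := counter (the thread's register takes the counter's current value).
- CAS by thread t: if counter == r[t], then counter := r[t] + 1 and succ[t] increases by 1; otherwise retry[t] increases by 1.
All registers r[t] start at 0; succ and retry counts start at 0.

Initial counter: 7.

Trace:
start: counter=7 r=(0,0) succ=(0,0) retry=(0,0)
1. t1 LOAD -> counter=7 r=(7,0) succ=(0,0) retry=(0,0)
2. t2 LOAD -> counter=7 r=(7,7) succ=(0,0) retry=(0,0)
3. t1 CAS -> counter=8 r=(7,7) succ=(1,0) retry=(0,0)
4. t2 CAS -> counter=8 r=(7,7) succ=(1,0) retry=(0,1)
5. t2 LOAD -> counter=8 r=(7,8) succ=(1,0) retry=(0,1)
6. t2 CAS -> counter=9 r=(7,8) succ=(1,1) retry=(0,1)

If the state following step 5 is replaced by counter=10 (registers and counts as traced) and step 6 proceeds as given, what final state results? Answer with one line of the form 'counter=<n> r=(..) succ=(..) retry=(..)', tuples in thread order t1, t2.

counter=10 r=(7,8) succ=(1,0) retry=(0,2)

state after step 5 := counter=10 r=(7,8) succ=(1,0) retry=(0,1)
6. t2 CAS -> counter=10 r=(7,8) succ=(1,0) retry=(0,2)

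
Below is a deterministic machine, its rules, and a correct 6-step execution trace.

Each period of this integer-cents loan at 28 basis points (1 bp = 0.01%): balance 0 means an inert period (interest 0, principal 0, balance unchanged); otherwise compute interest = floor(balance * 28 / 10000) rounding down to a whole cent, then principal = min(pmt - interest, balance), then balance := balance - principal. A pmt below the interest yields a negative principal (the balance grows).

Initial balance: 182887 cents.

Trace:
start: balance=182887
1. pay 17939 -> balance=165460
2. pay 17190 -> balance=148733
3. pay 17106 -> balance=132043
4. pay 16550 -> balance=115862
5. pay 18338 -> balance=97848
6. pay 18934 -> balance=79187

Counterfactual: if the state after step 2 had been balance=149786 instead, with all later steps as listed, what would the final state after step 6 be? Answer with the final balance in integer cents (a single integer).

80252

state after step 2 := balance=149786
3. pay 17106 -> balance=133099
4. pay 16550 -> balance=116921
5. pay 18338 -> balance=98910
6. pay 18934 -> balance=80252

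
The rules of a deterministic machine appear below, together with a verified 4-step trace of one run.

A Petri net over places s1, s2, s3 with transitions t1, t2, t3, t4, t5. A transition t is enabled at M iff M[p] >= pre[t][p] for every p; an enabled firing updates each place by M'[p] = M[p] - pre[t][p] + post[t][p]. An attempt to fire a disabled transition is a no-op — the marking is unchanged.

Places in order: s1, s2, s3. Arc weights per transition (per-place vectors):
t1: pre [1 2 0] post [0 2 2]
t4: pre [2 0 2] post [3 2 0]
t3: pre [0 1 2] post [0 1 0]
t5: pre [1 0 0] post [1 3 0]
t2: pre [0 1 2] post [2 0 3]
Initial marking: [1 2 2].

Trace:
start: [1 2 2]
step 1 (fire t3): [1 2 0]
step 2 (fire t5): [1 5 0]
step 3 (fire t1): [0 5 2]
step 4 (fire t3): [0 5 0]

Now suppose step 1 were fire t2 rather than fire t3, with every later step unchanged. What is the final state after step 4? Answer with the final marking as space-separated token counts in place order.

(re-executing from step 1 with the substitution; state before step 1: [1 2 2])
step 1 (fire t2): [3 1 3]
step 2 (fire t5): [3 4 3]
step 3 (fire t1): [2 4 5]
step 4 (fire t3): [2 4 3]

2 4 3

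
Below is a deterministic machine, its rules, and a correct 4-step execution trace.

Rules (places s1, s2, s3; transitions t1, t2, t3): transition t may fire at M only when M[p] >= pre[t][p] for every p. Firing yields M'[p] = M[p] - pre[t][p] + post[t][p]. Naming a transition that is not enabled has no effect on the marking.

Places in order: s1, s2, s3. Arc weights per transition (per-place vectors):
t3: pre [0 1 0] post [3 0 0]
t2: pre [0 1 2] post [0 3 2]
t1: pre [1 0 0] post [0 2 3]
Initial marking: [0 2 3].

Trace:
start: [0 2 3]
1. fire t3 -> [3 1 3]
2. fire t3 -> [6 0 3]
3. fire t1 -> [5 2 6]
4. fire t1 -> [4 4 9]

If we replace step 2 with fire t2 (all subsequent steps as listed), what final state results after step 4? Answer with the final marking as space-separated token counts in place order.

1 7 9

(re-executing from step 2 with the substitution; state before step 2: [3 1 3])
2. fire t2 -> [3 3 3]
3. fire t1 -> [2 5 6]
4. fire t1 -> [1 7 9]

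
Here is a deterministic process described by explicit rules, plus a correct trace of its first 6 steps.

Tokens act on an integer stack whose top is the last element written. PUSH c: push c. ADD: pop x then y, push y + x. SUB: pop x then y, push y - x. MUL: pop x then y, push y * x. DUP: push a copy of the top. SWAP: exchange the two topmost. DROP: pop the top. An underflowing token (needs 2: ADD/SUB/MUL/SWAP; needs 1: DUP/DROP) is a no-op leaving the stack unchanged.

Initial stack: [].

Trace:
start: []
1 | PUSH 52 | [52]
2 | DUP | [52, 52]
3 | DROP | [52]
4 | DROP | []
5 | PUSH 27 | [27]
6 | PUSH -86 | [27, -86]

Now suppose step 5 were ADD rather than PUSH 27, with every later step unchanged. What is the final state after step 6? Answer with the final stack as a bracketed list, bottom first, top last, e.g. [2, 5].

[-86]

(re-executing from step 5 with the substitution; state before step 5: [])
5 | ADD | []
6 | PUSH -86 | [-86]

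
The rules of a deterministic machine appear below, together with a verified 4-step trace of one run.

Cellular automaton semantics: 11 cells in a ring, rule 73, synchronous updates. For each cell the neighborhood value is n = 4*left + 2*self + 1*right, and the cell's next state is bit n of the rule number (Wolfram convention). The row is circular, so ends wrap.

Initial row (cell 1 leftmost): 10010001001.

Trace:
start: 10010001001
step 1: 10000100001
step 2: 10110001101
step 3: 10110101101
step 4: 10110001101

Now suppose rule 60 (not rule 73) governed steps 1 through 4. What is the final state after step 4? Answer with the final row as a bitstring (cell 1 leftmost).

(re-executing steps 1..4 under rule 60; state before step 1: 10010001001)
step 1: 01011001101
step 2: 11110101011
step 3: 00001111110
step 4: 00001000001

00001000001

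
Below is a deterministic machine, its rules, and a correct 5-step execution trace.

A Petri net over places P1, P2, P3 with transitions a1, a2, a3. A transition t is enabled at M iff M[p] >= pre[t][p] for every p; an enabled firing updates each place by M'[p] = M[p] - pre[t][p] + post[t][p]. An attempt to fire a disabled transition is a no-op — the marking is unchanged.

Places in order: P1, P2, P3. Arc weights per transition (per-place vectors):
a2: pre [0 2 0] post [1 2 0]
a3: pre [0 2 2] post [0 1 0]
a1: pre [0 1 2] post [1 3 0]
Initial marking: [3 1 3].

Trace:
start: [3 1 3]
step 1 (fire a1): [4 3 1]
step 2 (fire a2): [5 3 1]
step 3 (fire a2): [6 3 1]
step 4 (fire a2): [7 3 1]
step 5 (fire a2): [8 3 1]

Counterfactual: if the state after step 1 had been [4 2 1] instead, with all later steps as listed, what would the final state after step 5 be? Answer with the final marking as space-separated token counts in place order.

8 2 1

state after step 1 := [4 2 1]
step 2 (fire a2): [5 2 1]
step 3 (fire a2): [6 2 1]
step 4 (fire a2): [7 2 1]
step 5 (fire a2): [8 2 1]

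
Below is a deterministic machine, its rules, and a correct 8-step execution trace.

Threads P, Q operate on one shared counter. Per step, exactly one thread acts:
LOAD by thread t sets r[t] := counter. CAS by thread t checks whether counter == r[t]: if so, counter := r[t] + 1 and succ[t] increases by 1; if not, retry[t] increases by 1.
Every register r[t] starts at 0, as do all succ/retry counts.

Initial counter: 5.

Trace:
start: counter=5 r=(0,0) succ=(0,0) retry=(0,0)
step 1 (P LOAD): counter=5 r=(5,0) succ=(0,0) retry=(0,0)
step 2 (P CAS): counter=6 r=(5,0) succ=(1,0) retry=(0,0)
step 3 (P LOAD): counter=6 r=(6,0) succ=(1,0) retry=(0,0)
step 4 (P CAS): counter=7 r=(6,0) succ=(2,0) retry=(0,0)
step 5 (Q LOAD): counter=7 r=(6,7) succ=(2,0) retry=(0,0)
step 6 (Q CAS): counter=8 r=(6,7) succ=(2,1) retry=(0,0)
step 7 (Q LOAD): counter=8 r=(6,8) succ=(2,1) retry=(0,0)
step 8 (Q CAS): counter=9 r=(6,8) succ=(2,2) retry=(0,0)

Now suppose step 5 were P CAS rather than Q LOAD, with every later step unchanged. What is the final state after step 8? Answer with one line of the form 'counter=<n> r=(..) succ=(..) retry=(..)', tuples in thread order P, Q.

(re-executing from step 5 with the substitution; state before step 5: counter=7 r=(6,0) succ=(2,0) retry=(0,0))
step 5 (P CAS): counter=7 r=(6,0) succ=(2,0) retry=(1,0)
step 6 (Q CAS): counter=7 r=(6,0) succ=(2,0) retry=(1,1)
step 7 (Q LOAD): counter=7 r=(6,7) succ=(2,0) retry=(1,1)
step 8 (Q CAS): counter=8 r=(6,7) succ=(2,1) retry=(1,1)

counter=8 r=(6,7) succ=(2,1) retry=(1,1)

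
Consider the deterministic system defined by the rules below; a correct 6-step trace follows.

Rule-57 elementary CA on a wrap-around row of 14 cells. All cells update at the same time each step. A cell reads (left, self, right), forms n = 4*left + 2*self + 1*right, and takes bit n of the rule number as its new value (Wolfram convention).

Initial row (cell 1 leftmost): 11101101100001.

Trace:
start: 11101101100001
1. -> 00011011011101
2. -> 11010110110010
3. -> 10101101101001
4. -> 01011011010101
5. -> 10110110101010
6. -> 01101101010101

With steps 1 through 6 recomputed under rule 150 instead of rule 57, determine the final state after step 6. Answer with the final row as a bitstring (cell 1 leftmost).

11001101011111

(re-executing steps 1..6 under rule 150; state before step 1: 11101101100001)
1. -> 11000000010010
2. -> 00100000111110
3. -> 01110001011101
4. -> 00101011001001
5. -> 11101000111111
6. -> 11001101011111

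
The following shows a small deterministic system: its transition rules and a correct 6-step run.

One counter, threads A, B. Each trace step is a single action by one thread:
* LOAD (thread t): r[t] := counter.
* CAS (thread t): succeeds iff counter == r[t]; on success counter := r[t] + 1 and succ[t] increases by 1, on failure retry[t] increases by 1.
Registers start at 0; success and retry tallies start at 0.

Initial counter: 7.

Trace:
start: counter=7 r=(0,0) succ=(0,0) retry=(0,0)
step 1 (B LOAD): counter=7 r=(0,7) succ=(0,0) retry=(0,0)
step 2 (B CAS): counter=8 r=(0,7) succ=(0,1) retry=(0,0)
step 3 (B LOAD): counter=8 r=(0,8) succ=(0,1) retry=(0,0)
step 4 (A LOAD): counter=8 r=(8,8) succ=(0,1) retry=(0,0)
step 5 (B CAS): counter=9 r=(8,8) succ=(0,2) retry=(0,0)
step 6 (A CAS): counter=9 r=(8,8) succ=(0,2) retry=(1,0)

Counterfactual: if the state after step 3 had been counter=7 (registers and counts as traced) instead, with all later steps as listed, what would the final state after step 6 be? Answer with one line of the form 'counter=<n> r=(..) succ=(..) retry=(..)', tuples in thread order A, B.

state after step 3 := counter=7 r=(0,8) succ=(0,1) retry=(0,0)
step 4 (A LOAD): counter=7 r=(7,8) succ=(0,1) retry=(0,0)
step 5 (B CAS): counter=7 r=(7,8) succ=(0,1) retry=(0,1)
step 6 (A CAS): counter=8 r=(7,8) succ=(1,1) retry=(0,1)

counter=8 r=(7,8) succ=(1,1) retry=(0,1)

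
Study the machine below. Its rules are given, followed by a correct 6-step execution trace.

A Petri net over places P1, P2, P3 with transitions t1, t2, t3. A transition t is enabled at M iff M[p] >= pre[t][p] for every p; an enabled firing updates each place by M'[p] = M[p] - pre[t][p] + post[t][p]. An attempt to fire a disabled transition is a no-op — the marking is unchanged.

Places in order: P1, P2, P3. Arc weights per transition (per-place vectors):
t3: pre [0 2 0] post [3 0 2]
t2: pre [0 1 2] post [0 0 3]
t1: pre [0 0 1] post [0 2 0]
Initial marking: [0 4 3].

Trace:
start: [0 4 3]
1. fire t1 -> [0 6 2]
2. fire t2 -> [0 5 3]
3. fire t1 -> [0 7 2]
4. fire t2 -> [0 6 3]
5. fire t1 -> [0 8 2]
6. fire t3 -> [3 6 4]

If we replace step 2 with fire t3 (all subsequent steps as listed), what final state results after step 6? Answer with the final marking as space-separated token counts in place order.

(re-executing from step 2 with the substitution; state before step 2: [0 6 2])
2. fire t3 -> [3 4 4]
3. fire t1 -> [3 6 3]
4. fire t2 -> [3 5 4]
5. fire t1 -> [3 7 3]
6. fire t3 -> [6 5 5]

6 5 5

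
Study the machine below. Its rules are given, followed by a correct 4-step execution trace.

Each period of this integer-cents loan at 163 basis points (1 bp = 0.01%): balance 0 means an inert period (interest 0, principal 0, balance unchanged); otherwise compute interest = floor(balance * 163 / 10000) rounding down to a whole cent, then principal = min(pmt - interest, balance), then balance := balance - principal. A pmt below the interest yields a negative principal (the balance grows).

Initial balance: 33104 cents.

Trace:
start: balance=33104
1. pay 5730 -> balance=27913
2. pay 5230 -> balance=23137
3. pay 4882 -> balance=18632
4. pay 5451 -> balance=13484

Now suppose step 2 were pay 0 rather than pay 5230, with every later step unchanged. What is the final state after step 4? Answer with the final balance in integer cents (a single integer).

18886

(re-executing from step 2 with the substitution; state before step 2: balance=27913)
2. pay 0 -> balance=28367
3. pay 4882 -> balance=23947
4. pay 5451 -> balance=18886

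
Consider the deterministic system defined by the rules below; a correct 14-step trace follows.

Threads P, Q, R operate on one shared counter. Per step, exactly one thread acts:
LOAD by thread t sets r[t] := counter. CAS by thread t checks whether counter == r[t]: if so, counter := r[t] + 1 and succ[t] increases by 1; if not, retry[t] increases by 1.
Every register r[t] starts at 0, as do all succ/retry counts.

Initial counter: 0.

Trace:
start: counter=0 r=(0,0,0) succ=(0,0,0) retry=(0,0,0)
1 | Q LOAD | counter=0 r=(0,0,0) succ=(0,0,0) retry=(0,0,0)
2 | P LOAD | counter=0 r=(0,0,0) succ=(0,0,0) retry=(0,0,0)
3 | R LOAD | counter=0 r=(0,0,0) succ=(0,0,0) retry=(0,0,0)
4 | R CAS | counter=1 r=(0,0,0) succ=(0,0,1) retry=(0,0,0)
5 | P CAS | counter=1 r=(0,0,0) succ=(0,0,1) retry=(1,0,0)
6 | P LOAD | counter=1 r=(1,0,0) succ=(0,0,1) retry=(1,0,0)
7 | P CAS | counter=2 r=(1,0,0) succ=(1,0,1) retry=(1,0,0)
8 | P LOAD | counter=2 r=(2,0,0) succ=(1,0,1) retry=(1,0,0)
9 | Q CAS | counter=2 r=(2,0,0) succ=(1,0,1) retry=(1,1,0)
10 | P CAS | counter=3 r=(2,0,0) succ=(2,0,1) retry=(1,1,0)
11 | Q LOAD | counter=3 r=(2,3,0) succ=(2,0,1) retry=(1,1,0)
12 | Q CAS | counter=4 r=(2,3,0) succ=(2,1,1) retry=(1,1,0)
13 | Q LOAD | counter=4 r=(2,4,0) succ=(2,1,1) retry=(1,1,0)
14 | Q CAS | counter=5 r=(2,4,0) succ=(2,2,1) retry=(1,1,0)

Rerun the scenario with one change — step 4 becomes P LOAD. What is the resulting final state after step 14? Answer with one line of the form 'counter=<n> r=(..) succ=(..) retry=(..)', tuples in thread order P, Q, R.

(re-executing from step 4 with the substitution; state before step 4: counter=0 r=(0,0,0) succ=(0,0,0) retry=(0,0,0))
4 | P LOAD | counter=0 r=(0,0,0) succ=(0,0,0) retry=(0,0,0)
5 | P CAS | counter=1 r=(0,0,0) succ=(1,0,0) retry=(0,0,0)
6 | P LOAD | counter=1 r=(1,0,0) succ=(1,0,0) retry=(0,0,0)
7 | P CAS | counter=2 r=(1,0,0) succ=(2,0,0) retry=(0,0,0)
8 | P LOAD | counter=2 r=(2,0,0) succ=(2,0,0) retry=(0,0,0)
9 | Q CAS | counter=2 r=(2,0,0) succ=(2,0,0) retry=(0,1,0)
10 | P CAS | counter=3 r=(2,0,0) succ=(3,0,0) retry=(0,1,0)
11 | Q LOAD | counter=3 r=(2,3,0) succ=(3,0,0) retry=(0,1,0)
12 | Q CAS | counter=4 r=(2,3,0) succ=(3,1,0) retry=(0,1,0)
13 | Q LOAD | counter=4 r=(2,4,0) succ=(3,1,0) retry=(0,1,0)
14 | Q CAS | counter=5 r=(2,4,0) succ=(3,2,0) retry=(0,1,0)

counter=5 r=(2,4,0) succ=(3,2,0) retry=(0,1,0)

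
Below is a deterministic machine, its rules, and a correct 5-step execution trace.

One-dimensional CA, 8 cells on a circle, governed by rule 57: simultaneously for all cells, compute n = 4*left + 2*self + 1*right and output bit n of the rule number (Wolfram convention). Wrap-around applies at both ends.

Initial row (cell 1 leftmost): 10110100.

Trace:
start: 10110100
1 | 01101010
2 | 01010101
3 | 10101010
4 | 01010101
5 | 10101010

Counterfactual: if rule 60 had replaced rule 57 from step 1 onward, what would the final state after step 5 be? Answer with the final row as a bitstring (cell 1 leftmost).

00000000

(re-executing steps 1..5 under rule 60; state before step 1: 10110100)
1 | 11101110
2 | 10011001
3 | 01010101
4 | 11111111
5 | 00000000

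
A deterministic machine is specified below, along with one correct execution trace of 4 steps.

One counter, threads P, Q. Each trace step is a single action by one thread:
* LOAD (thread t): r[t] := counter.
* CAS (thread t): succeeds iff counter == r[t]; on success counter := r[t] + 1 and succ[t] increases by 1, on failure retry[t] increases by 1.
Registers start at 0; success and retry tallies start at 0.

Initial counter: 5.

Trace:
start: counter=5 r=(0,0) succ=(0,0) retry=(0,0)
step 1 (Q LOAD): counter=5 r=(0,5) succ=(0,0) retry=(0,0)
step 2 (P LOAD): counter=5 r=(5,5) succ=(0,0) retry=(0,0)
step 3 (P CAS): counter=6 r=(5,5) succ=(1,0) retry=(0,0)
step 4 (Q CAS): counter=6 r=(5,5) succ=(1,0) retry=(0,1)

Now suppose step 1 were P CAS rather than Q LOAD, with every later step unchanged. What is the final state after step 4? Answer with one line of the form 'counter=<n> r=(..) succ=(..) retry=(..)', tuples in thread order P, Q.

(re-executing from step 1 with the substitution; state before step 1: counter=5 r=(0,0) succ=(0,0) retry=(0,0))
step 1 (P CAS): counter=5 r=(0,0) succ=(0,0) retry=(1,0)
step 2 (P LOAD): counter=5 r=(5,0) succ=(0,0) retry=(1,0)
step 3 (P CAS): counter=6 r=(5,0) succ=(1,0) retry=(1,0)
step 4 (Q CAS): counter=6 r=(5,0) succ=(1,0) retry=(1,1)

counter=6 r=(5,0) succ=(1,0) retry=(1,1)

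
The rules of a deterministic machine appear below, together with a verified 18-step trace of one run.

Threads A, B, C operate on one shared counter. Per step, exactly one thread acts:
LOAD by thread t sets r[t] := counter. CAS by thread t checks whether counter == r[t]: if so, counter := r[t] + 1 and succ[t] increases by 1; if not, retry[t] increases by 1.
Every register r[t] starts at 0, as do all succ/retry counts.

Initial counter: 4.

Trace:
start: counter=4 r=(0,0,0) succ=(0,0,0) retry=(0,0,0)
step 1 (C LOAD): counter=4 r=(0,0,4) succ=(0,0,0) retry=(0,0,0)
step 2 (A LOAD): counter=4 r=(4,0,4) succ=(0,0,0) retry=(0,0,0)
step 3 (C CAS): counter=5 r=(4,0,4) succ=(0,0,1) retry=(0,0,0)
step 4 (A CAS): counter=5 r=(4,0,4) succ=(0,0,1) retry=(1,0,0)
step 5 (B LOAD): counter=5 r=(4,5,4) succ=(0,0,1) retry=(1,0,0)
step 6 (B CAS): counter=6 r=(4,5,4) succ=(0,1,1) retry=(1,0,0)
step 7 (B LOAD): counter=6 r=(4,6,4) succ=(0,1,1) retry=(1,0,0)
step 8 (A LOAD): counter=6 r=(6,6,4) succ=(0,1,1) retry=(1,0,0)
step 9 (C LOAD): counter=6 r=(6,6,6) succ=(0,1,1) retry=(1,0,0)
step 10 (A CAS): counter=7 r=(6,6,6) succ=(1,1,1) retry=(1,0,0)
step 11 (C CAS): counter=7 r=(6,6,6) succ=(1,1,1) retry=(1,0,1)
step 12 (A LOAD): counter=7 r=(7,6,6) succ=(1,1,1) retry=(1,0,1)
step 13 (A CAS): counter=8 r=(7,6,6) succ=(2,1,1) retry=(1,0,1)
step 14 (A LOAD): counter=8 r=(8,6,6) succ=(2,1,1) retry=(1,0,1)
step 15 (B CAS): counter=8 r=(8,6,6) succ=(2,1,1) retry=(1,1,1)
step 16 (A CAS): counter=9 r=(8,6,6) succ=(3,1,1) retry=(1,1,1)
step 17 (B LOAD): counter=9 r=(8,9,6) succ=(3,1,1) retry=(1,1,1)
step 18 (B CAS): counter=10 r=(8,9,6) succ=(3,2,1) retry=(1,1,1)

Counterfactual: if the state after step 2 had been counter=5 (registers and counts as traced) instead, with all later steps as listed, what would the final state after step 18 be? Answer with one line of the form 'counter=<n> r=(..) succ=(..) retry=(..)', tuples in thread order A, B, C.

counter=10 r=(8,9,6) succ=(3,2,0) retry=(1,1,2)

state after step 2 := counter=5 r=(4,0,4) succ=(0,0,0) retry=(0,0,0)
step 3 (C CAS): counter=5 r=(4,0,4) succ=(0,0,0) retry=(0,0,1)
step 4 (A CAS): counter=5 r=(4,0,4) succ=(0,0,0) retry=(1,0,1)
step 5 (B LOAD): counter=5 r=(4,5,4) succ=(0,0,0) retry=(1,0,1)
step 6 (B CAS): counter=6 r=(4,5,4) succ=(0,1,0) retry=(1,0,1)
step 7 (B LOAD): counter=6 r=(4,6,4) succ=(0,1,0) retry=(1,0,1)
step 8 (A LOAD): counter=6 r=(6,6,4) succ=(0,1,0) retry=(1,0,1)
step 9 (C LOAD): counter=6 r=(6,6,6) succ=(0,1,0) retry=(1,0,1)
step 10 (A CAS): counter=7 r=(6,6,6) succ=(1,1,0) retry=(1,0,1)
step 11 (C CAS): counter=7 r=(6,6,6) succ=(1,1,0) retry=(1,0,2)
step 12 (A LOAD): counter=7 r=(7,6,6) succ=(1,1,0) retry=(1,0,2)
step 13 (A CAS): counter=8 r=(7,6,6) succ=(2,1,0) retry=(1,0,2)
step 14 (A LOAD): counter=8 r=(8,6,6) succ=(2,1,0) retry=(1,0,2)
step 15 (B CAS): counter=8 r=(8,6,6) succ=(2,1,0) retry=(1,1,2)
step 16 (A CAS): counter=9 r=(8,6,6) succ=(3,1,0) retry=(1,1,2)
step 17 (B LOAD): counter=9 r=(8,9,6) succ=(3,1,0) retry=(1,1,2)
step 18 (B CAS): counter=10 r=(8,9,6) succ=(3,2,0) retry=(1,1,2)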